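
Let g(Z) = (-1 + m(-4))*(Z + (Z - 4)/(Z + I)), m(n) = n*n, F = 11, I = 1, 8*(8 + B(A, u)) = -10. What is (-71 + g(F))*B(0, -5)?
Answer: -15207/16 ≈ -950.44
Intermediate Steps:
B(A, u) = -37/4 (B(A, u) = -8 + (⅛)*(-10) = -8 - 5/4 = -37/4)
m(n) = n²
g(Z) = 15*Z + 15*(-4 + Z)/(1 + Z) (g(Z) = (-1 + (-4)²)*(Z + (Z - 4)/(Z + 1)) = (-1 + 16)*(Z + (-4 + Z)/(1 + Z)) = 15*(Z + (-4 + Z)/(1 + Z)) = 15*Z + 15*(-4 + Z)/(1 + Z))
(-71 + g(F))*B(0, -5) = (-71 + 15*(-4 + 11² + 2*11)/(1 + 11))*(-37/4) = (-71 + 15*(-4 + 121 + 22)/12)*(-37/4) = (-71 + 15*(1/12)*139)*(-37/4) = (-71 + 695/4)*(-37/4) = (411/4)*(-37/4) = -15207/16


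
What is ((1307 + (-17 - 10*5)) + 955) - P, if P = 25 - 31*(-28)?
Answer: 1302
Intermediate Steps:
P = 893 (P = 25 + 868 = 893)
((1307 + (-17 - 10*5)) + 955) - P = ((1307 + (-17 - 10*5)) + 955) - 1*893 = ((1307 + (-17 - 50)) + 955) - 893 = ((1307 - 67) + 955) - 893 = (1240 + 955) - 893 = 2195 - 893 = 1302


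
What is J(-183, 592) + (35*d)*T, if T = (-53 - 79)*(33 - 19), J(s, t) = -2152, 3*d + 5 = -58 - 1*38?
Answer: 2175408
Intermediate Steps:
d = -101/3 (d = -5/3 + (-58 - 1*38)/3 = -5/3 + (-58 - 38)/3 = -5/3 + (⅓)*(-96) = -5/3 - 32 = -101/3 ≈ -33.667)
T = -1848 (T = -132*14 = -1848)
J(-183, 592) + (35*d)*T = -2152 + (35*(-101/3))*(-1848) = -2152 - 3535/3*(-1848) = -2152 + 2177560 = 2175408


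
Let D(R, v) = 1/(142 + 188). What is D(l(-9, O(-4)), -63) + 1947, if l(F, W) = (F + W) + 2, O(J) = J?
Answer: 642511/330 ≈ 1947.0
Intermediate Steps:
l(F, W) = 2 + F + W
D(R, v) = 1/330
D(l(-9, O(-4)), -63) + 1947 = 1/330 + 1947 = 642511/330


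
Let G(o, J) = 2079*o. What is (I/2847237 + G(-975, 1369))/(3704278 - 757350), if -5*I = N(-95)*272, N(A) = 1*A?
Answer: -5771420574757/8390602437936 ≈ -0.68784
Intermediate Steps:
N(A) = A
I = 5168 (I = -(-19)*272 = -⅕*(-25840) = 5168)
(I/2847237 + G(-975, 1369))/(3704278 - 757350) = (5168/2847237 + 2079*(-975))/(3704278 - 757350) = (5168*(1/2847237) - 2027025)/2946928 = (5168/2847237 - 2027025)*(1/2946928) = -5771420574757/2847237*1/2946928 = -5771420574757/8390602437936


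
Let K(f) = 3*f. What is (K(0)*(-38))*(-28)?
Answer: 0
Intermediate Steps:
(K(0)*(-38))*(-28) = ((3*0)*(-38))*(-28) = (0*(-38))*(-28) = 0*(-28) = 0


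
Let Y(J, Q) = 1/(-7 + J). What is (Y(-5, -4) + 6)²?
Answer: 5041/144 ≈ 35.007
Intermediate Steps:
(Y(-5, -4) + 6)² = (1/(-7 - 5) + 6)² = (1/(-12) + 6)² = (-1/12 + 6)² = (71/12)² = 5041/144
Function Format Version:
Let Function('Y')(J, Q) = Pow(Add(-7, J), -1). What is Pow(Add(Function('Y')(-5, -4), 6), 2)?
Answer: Rational(5041, 144) ≈ 35.007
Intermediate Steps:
Pow(Add(Function('Y')(-5, -4), 6), 2) = Pow(Add(Pow(Add(-7, -5), -1), 6), 2) = Pow(Add(Pow(-12, -1), 6), 2) = Pow(Add(Rational(-1, 12), 6), 2) = Pow(Rational(71, 12), 2) = Rational(5041, 144)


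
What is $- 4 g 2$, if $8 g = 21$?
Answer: $-21$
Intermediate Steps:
$g = \frac{21}{8}$ ($g = \frac{1}{8} \cdot 21 = \frac{21}{8} \approx 2.625$)
$- 4 g 2 = \left(-4\right) \frac{21}{8} \cdot 2 = \left(- \frac{21}{2}\right) 2 = -21$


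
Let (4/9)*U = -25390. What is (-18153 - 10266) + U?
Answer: -171093/2 ≈ -85547.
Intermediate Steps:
U = -114255/2 (U = (9/4)*(-25390) = -114255/2 ≈ -57128.)
(-18153 - 10266) + U = (-18153 - 10266) - 114255/2 = -28419 - 114255/2 = -171093/2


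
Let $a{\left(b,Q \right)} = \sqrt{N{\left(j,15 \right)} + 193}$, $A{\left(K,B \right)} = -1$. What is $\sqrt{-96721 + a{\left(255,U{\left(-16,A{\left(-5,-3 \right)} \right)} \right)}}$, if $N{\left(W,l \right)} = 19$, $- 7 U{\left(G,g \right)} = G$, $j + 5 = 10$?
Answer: $\sqrt{-96721 + 2 \sqrt{53}} \approx 310.98 i$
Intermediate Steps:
$j = 5$ ($j = -5 + 10 = 5$)
$U{\left(G,g \right)} = - \frac{G}{7}$
$a{\left(b,Q \right)} = 2 \sqrt{53}$ ($a{\left(b,Q \right)} = \sqrt{19 + 193} = \sqrt{212} = 2 \sqrt{53}$)
$\sqrt{-96721 + a{\left(255,U{\left(-16,A{\left(-5,-3 \right)} \right)} \right)}} = \sqrt{-96721 + 2 \sqrt{53}}$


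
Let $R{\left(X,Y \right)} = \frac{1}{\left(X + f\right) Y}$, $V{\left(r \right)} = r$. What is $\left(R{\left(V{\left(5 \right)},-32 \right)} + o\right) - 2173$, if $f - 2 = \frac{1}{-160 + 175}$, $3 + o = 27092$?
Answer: $\frac{84515057}{3392} \approx 24916.0$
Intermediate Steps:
$o = 27089$ ($o = -3 + 27092 = 27089$)
$f = \frac{31}{15}$ ($f = 2 + \frac{1}{-160 + 175} = 2 + \frac{1}{15} = \frac{31}{15} \approx 2.0667$)
$R{\left(X,Y \right)} = \frac{1}{Y \left(\frac{31}{15} + X\right)}$ ($R{\left(X,Y \right)} = \frac{1}{\left(X + \frac{31}{15}\right) Y} = \frac{1}{\left(\frac{31}{15} + X\right) Y} = \frac{1}{Y \left(\frac{31}{15} + X\right)}$)
$\left(R{\left(V{\left(5 \right)},-32 \right)} + o\right) - 2173 = \left(\frac{15}{\left(-32\right) \left(31 + 15 \cdot 5\right)} + 27089\right) - 2173 = \left(15 \left(- \frac{1}{32}\right) \frac{1}{31 + 75} + 27089\right) - 2173 = \left(15 \left(- \frac{1}{32}\right) \frac{1}{106} + 27089\right) - 2173 = \left(- \frac{15}{3392} + 27089\right) - 2173 = \frac{91885873}{3392} - 2173 = \frac{84515057}{3392}$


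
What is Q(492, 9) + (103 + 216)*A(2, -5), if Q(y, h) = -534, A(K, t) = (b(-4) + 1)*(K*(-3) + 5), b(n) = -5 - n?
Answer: -534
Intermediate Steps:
A(K, t) = 0 (A(K, t) = ((-5 - 1*(-4)) + 1)*(K*(-3) + 5) = ((-5 + 4) + 1)*(-3*K + 5) = (-1 + 1)*(5 - 3*K) = 0*(5 - 3*K) = 0)
Q(492, 9) + (103 + 216)*A(2, -5) = -534 + (103 + 216)*0 = -534 + 319*0 = -534 + 0 = -534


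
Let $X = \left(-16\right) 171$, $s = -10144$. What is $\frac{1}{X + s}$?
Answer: $- \frac{1}{12880} \approx -7.764 \cdot 10^{-5}$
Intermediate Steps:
$X = -2736$
$\frac{1}{X + s} = \frac{1}{-2736 - 10144} = \frac{1}{-12880} = - \frac{1}{12880}$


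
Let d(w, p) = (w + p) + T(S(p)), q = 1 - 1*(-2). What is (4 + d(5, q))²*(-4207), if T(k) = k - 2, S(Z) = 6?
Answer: -1076992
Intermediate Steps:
T(k) = -2 + k
q = 3 (q = 1 + 2 = 3)
d(w, p) = 4 + p + w (d(w, p) = (w + p) + (-2 + 6) = (p + w) + 4 = 4 + p + w)
(4 + d(5, q))²*(-4207) = (4 + (4 + 3 + 5))²*(-4207) = (4 + 12)²*(-4207) = 16²*(-4207) = 256*(-4207) = -1076992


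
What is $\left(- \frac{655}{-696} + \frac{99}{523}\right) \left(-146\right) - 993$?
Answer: $- \frac{210767209}{182004} \approx -1158.0$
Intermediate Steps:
$\left(- \frac{655}{-696} + \frac{99}{523}\right) \left(-146\right) - 993 = \left(\left(-655\right) \left(- \frac{1}{696}\right) + 99 \cdot \frac{1}{523}\right) \left(-146\right) - 993 = \left(\frac{655}{696} + \frac{99}{523}\right) \left(-146\right) - 993 = \frac{411469}{364008} \left(-146\right) - 993 = - \frac{30037237}{182004} - 993 = - \frac{210767209}{182004}$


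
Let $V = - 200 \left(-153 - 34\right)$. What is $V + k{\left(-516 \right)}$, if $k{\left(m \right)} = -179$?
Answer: $37221$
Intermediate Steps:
$V = 37400$ ($V = \left(-200\right) \left(-187\right) = 37400$)
$V + k{\left(-516 \right)} = 37400 - 179 = 37221$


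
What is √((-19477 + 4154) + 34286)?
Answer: 21*√43 ≈ 137.71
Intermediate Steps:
√((-19477 + 4154) + 34286) = √(-15323 + 34286) = √18963 = 21*√43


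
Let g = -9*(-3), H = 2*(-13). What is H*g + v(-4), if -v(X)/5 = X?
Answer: -682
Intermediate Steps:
H = -26
g = 27
v(X) = -5*X
H*g + v(-4) = -26*27 - 5*(-4) = -702 + 20 = -682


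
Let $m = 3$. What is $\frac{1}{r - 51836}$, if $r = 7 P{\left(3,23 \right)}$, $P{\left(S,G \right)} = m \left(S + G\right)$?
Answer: $- \frac{1}{51290} \approx -1.9497 \cdot 10^{-5}$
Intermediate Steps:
$P{\left(S,G \right)} = 3 G + 3 S$ ($P{\left(S,G \right)} = 3 \left(S + G\right) = 3 \left(G + S\right) = 3 G + 3 S$)
$r = 546$ ($r = 7 \left(3 \cdot 23 + 3 \cdot 3\right) = 7 \left(69 + 9\right) = 7 \cdot 78 = 546$)
$\frac{1}{r - 51836} = \frac{1}{546 - 51836} = \frac{1}{-51290} = - \frac{1}{51290}$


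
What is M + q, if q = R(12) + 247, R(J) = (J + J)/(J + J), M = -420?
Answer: -172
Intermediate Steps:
R(J) = 1 (R(J) = (2*J)/((2*J)) = (2*J)*(1/(2*J)) = 1)
q = 248 (q = 1 + 247 = 248)
M + q = -420 + 248 = -172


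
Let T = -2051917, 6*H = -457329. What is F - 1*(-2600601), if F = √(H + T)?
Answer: 2600601 + I*√8512554/2 ≈ 2.6006e+6 + 1458.8*I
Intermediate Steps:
H = -152443/2 (H = (⅙)*(-457329) = -152443/2 ≈ -76222.)
F = I*√8512554/2 (F = √(-152443/2 - 2051917) = √(-4256277/2) = I*√8512554/2 ≈ 1458.8*I)
F - 1*(-2600601) = I*√8512554/2 - 1*(-2600601) = I*√8512554/2 + 2600601 = 2600601 + I*√8512554/2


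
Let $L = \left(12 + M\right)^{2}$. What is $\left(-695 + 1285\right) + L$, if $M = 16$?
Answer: $1374$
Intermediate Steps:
$L = 784$ ($L = \left(12 + 16\right)^{2} = 28^{2} = 784$)
$\left(-695 + 1285\right) + L = \left(-695 + 1285\right) + 784 = 590 + 784 = 1374$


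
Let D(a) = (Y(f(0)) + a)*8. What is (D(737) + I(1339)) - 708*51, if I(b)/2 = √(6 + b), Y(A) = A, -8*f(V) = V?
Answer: -30212 + 2*√1345 ≈ -30139.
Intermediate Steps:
f(V) = -V/8
D(a) = 8*a (D(a) = (-⅛*0 + a)*8 = (0 + a)*8 = a*8 = 8*a)
I(b) = 2*√(6 + b)
(D(737) + I(1339)) - 708*51 = (8*737 + 2*√(6 + 1339)) - 708*51 = (5896 + 2*√1345) - 36108 = -30212 + 2*√1345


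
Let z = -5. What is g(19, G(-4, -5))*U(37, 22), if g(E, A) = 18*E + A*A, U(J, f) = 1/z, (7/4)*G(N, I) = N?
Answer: -17014/245 ≈ -69.445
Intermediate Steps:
G(N, I) = 4*N/7
U(J, f) = -⅕ (U(J, f) = 1/(-5) = -⅕)
g(E, A) = A² + 18*E (g(E, A) = 18*E + A² = A² + 18*E)
g(19, G(-4, -5))*U(37, 22) = (((4/7)*(-4))² + 18*19)*(-⅕) = ((-16/7)² + 342)*(-⅕) = (256/49 + 342)*(-⅕) = (17014/49)*(-⅕) = -17014/245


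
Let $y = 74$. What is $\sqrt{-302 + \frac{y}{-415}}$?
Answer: $\frac{2 i \sqrt{13010665}}{415} \approx 17.383 i$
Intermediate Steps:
$\sqrt{-302 + \frac{y}{-415}} = \sqrt{-302 + \frac{74}{-415}} = \sqrt{-302 + 74 \left(- \frac{1}{415}\right)} = \sqrt{-302 - \frac{74}{415}} = \sqrt{- \frac{125404}{415}} = \frac{2 i \sqrt{13010665}}{415}$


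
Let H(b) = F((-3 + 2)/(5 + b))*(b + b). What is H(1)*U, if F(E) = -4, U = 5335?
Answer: -42680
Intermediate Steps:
H(b) = -8*b (H(b) = -4*(b + b) = -8*b)
H(1)*U = -8*1*5335 = -8*5335 = -42680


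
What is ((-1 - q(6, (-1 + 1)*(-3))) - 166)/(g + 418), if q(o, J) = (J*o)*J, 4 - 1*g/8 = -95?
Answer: -167/1210 ≈ -0.13802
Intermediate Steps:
g = 792 (g = 32 - 8*(-95) = 32 + 760 = 792)
q(o, J) = o*J²
((-1 - q(6, (-1 + 1)*(-3))) - 166)/(g + 418) = ((-1 - 6*((-1 + 1)*(-3))²) - 166)/(792 + 418) = ((-1 - 6*(0*(-3))²) - 166)/1210 = ((-1 - 6*0²) - 166)*(1/1210) = ((-1 - 6*0) - 166)*(1/1210) = ((-1 - 1*0) - 166)*(1/1210) = ((-1 + 0) - 166)*(1/1210) = (-1 - 166)*(1/1210) = -167*1/1210 = -167/1210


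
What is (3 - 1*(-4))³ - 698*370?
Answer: -257917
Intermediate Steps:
(3 - 1*(-4))³ - 698*370 = (3 + 4)³ - 258260 = 7³ - 258260 = 343 - 258260 = -257917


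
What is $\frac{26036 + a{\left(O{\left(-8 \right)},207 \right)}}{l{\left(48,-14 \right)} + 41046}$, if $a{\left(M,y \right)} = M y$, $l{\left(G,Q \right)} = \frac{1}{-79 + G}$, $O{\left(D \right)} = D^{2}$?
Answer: $\frac{173972}{181775} \approx 0.95707$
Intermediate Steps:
$\frac{26036 + a{\left(O{\left(-8 \right)},207 \right)}}{l{\left(48,-14 \right)} + 41046} = \frac{26036 + \left(-8\right)^{2} \cdot 207}{\frac{1}{-79 + 48} + 41046} = \frac{26036 + 64 \cdot 207}{\frac{1}{-31} + 41046} = \frac{26036 + 13248}{- \frac{1}{31} + 41046} = \frac{39284}{\frac{1272425}{31}} = 39284 \cdot \frac{31}{1272425} = \frac{173972}{181775}$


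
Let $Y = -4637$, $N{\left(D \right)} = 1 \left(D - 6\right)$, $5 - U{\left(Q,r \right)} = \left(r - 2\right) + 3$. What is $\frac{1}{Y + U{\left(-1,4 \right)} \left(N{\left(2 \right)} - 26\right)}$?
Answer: $- \frac{1}{4637} \approx -0.00021566$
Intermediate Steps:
$U{\left(Q,r \right)} = 4 - r$ ($U{\left(Q,r \right)} = 5 - \left(\left(r - 2\right) + 3\right) = 5 - \left(\left(-2 + r\right) + 3\right) = 5 - \left(1 + r\right) = 4 - r$)
$N{\left(D \right)} = -6 + D$ ($N{\left(D \right)} = 1 \left(-6 + D\right) = -6 + D$)
$\frac{1}{Y + U{\left(-1,4 \right)} \left(N{\left(2 \right)} - 26\right)} = \frac{1}{-4637 + \left(4 - 4\right) \left(\left(-6 + 2\right) - 26\right)} = \frac{1}{-4637 + \left(4 - 4\right) \left(-4 - 26\right)} = \frac{1}{-4637 + 0 \left(-30\right)} = \frac{1}{-4637 + 0} = \frac{1}{-4637} = - \frac{1}{4637}$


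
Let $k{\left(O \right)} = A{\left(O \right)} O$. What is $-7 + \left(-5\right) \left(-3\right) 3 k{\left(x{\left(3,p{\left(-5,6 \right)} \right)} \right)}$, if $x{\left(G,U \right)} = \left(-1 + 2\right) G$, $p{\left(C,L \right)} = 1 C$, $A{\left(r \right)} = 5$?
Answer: $668$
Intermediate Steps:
$p{\left(C,L \right)} = C$
$x{\left(G,U \right)} = G$ ($x{\left(G,U \right)} = 1 G = G$)
$k{\left(O \right)} = 5 O$
$-7 + \left(-5\right) \left(-3\right) 3 k{\left(x{\left(3,p{\left(-5,6 \right)} \right)} \right)} = -7 + \left(-5\right) \left(-3\right) 3 \cdot 5 \cdot 3 = -7 + 15 \cdot 3 \cdot 15 = -7 + 45 \cdot 15 = -7 + 675 = 668$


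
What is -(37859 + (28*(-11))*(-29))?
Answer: -46791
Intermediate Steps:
-(37859 + (28*(-11))*(-29)) = -(37859 - 308*(-29)) = -(37859 + 8932) = -1*46791 = -46791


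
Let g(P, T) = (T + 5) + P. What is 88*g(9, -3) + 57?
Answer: 1025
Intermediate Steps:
g(P, T) = 5 + P + T (g(P, T) = (5 + T) + P = 5 + P + T)
88*g(9, -3) + 57 = 88*(5 + 9 - 3) + 57 = 88*11 + 57 = 968 + 57 = 1025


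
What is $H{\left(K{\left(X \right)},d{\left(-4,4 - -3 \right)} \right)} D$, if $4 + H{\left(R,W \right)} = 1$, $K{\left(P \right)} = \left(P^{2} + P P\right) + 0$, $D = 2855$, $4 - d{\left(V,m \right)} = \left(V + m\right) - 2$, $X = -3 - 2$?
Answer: $-8565$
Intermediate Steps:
$X = -5$ ($X = -3 - 2 = -5$)
$d{\left(V,m \right)} = 6 - V - m$ ($d{\left(V,m \right)} = 4 - \left(\left(V + m\right) - 2\right) = 4 - \left(-2 + V + m\right) = 6 - V - m$)
$K{\left(P \right)} = 2 P^{2}$ ($K{\left(P \right)} = \left(P^{2} + P^{2}\right) + 0 = 2 P^{2} + 0 = 2 P^{2}$)
$H{\left(R,W \right)} = -3$ ($H{\left(R,W \right)} = -4 + 1 = -3$)
$H{\left(K{\left(X \right)},d{\left(-4,4 - -3 \right)} \right)} D = \left(-3\right) 2855 = -8565$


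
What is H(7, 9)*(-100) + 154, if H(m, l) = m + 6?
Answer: -1146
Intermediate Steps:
H(m, l) = 6 + m
H(7, 9)*(-100) + 154 = (6 + 7)*(-100) + 154 = 13*(-100) + 154 = -1300 + 154 = -1146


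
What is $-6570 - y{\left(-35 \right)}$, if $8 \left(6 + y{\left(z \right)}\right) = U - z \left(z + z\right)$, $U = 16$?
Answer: $- \frac{25039}{4} \approx -6259.8$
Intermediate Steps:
$y{\left(z \right)} = -4 - \frac{z^{2}}{4}$ ($y{\left(z \right)} = -6 + \frac{16 - z \left(z + z\right)}{8} = -6 + \frac{16 - z 2 z}{8} = -6 + \frac{16 - 2 z^{2}}{8} = -6 - \left(-2 + \frac{z^{2}}{4}\right) = -4 - \frac{z^{2}}{4}$)
$-6570 - y{\left(-35 \right)} = -6570 - \left(-4 - \frac{\left(-35\right)^{2}}{4}\right) = -6570 - \left(-4 - \frac{1225}{4}\right) = -6570 - - \frac{1241}{4} = -6570 + \frac{1241}{4} = - \frac{25039}{4}$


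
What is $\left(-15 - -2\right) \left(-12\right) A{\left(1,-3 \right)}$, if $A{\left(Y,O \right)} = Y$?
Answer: $156$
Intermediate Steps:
$\left(-15 - -2\right) \left(-12\right) A{\left(1,-3 \right)} = \left(-15 - -2\right) \left(-12\right) 1 = \left(-15 + 2\right) \left(-12\right) 1 = \left(-13\right) \left(-12\right) 1 = 156 \cdot 1 = 156$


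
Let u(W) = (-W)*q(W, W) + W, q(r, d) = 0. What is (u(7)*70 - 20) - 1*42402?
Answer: -41932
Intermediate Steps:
u(W) = W (u(W) = -W*0 + W = 0 + W = W)
(u(7)*70 - 20) - 1*42402 = (7*70 - 20) - 1*42402 = (490 - 20) - 42402 = 470 - 42402 = -41932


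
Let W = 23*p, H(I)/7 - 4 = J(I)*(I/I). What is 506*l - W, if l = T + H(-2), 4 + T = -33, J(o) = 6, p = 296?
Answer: 9890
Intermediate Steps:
H(I) = 70 (H(I) = 28 + 7*(6*(I/I)) = 28 + 7*(6*1) = 28 + 7*6 = 28 + 42 = 70)
T = -37 (T = -4 - 33 = -37)
W = 6808 (W = 23*296 = 6808)
l = 33 (l = -37 + 70 = 33)
506*l - W = 506*33 - 1*6808 = 16698 - 6808 = 9890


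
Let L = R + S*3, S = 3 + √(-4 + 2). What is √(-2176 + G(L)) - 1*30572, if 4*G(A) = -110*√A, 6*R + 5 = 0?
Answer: -30572 + √(-78336 - 165*√6*√(49 + 18*I*√2))/6 ≈ -30572.0 - 47.509*I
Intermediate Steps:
R = -⅚ (R = -⅚ + (⅙)*0 = -⅚ + 0 = -⅚ ≈ -0.83333)
S = 3 + I*√2 (S = 3 + √(-2) = 3 + I*√2 ≈ 3.0 + 1.4142*I)
L = 49/6 + 3*I*√2 (L = -⅚ + (3 + I*√2)*3 = -⅚ + (9 + 3*I*√2) = 49/6 + 3*I*√2 ≈ 8.1667 + 4.2426*I)
G(A) = -55*√A/2 (G(A) = (-110*√A)/4 = -55*√A/2)
√(-2176 + G(L)) - 1*30572 = √(-2176 - 55*√(49/6 + 3*I*√2)/2) - 1*30572 = √(-2176 - 55*√(49/6 + 3*I*√2)/2) - 30572 = -30572 + √(-2176 - 55*√(49/6 + 3*I*√2)/2)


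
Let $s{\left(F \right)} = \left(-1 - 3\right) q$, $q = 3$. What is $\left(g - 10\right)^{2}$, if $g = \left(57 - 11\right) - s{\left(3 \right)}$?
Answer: $2304$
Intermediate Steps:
$s{\left(F \right)} = -12$ ($s{\left(F \right)} = \left(-1 - 3\right) 3 = \left(-4\right) 3 = -12$)
$g = 58$ ($g = \left(57 - 11\right) - -12 = 46 + 12 = 58$)
$\left(g - 10\right)^{2} = \left(58 - 10\right)^{2} = 48^{2} = 2304$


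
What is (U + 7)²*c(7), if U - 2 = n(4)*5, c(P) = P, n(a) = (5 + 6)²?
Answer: 2638972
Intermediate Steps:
n(a) = 121 (n(a) = 11² = 121)
U = 607 (U = 2 + 121*5 = 2 + 605 = 607)
(U + 7)²*c(7) = (607 + 7)²*7 = 614²*7 = 376996*7 = 2638972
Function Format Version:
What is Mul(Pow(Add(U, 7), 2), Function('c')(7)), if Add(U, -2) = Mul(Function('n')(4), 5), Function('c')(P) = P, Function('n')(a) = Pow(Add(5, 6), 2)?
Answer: 2638972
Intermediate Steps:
Function('n')(a) = 121 (Function('n')(a) = Pow(11, 2) = 121)
U = 607 (U = Add(2, Mul(121, 5)) = Add(2, 605) = 607)
Mul(Pow(Add(U, 7), 2), Function('c')(7)) = Mul(Pow(Add(607, 7), 2), 7) = Mul(Pow(614, 2), 7) = Mul(376996, 7) = 2638972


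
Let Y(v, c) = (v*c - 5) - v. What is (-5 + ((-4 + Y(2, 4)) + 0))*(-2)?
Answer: 16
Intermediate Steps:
Y(v, c) = -5 - v + c*v (Y(v, c) = (c*v - 5) - v = (-5 + c*v) - v = -5 - v + c*v)
(-5 + ((-4 + Y(2, 4)) + 0))*(-2) = (-5 + ((-4 + (-5 - 1*2 + 4*2)) + 0))*(-2) = (-5 + ((-4 + (-5 - 2 + 8)) + 0))*(-2) = (-5 + ((-4 + 1) + 0))*(-2) = (-5 + (-3 + 0))*(-2) = (-5 - 3)*(-2) = -8*(-2) = 16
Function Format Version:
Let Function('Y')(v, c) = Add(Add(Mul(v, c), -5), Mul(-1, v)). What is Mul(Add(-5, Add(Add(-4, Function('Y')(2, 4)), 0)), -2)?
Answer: 16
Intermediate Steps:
Function('Y')(v, c) = Add(-5, Mul(-1, v), Mul(c, v)) (Function('Y')(v, c) = Add(Add(Mul(c, v), -5), Mul(-1, v)) = Add(Add(-5, Mul(c, v)), Mul(-1, v)) = Add(-5, Mul(-1, v), Mul(c, v)))
Mul(Add(-5, Add(Add(-4, Function('Y')(2, 4)), 0)), -2) = Mul(Add(-5, Add(Add(-4, Add(-5, Mul(-1, 2), Mul(4, 2))), 0)), -2) = Mul(Add(-5, Add(Add(-4, Add(-5, -2, 8)), 0)), -2) = Mul(Add(-5, Add(Add(-4, 1), 0)), -2) = Mul(Add(-5, Add(-3, 0)), -2) = Mul(Add(-5, -3), -2) = Mul(-8, -2) = 16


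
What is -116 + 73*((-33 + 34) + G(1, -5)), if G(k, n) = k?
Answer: 30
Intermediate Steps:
-116 + 73*((-33 + 34) + G(1, -5)) = -116 + 73*((-33 + 34) + 1) = -116 + 73*(1 + 1) = -116 + 73*2 = -116 + 146 = 30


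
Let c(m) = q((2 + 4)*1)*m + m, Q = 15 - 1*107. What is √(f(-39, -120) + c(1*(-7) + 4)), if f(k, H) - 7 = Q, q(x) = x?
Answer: I*√106 ≈ 10.296*I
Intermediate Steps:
Q = -92 (Q = 15 - 107 = -92)
c(m) = 7*m (c(m) = ((2 + 4)*1)*m + m = (6*1)*m + m = 6*m + m = 7*m)
f(k, H) = -85 (f(k, H) = 7 - 92 = -85)
√(f(-39, -120) + c(1*(-7) + 4)) = √(-85 + 7*(1*(-7) + 4)) = √(-85 + 7*(-7 + 4)) = √(-85 + 7*(-3)) = √(-85 - 21) = √(-106) = I*√106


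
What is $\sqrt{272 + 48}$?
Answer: $8 \sqrt{5} \approx 17.889$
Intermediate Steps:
$\sqrt{272 + 48} = \sqrt{320} = 8 \sqrt{5}$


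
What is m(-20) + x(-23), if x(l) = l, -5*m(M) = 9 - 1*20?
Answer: -104/5 ≈ -20.800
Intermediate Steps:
m(M) = 11/5 (m(M) = -(9 - 1*20)/5 = -(9 - 20)/5 = -⅕*(-11) = 11/5)
m(-20) + x(-23) = 11/5 - 23 = -104/5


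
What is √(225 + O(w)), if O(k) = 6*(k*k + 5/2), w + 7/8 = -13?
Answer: √89286/8 ≈ 37.351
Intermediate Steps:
w = -111/8 (w = -7/8 - 13 = -111/8 ≈ -13.875)
O(k) = 15 + 6*k² (O(k) = 6*(k² + 5*(½)) = 6*(k² + 5/2) = 6*(5/2 + k²) = 15 + 6*k²)
√(225 + O(w)) = √(225 + (15 + 6*(-111/8)²)) = √(225 + (15 + 6*(12321/64))) = √(225 + (15 + 36963/32)) = √(225 + 37443/32) = √(44643/32) = √89286/8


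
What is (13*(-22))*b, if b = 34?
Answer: -9724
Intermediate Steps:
(13*(-22))*b = (13*(-22))*34 = -286*34 = -9724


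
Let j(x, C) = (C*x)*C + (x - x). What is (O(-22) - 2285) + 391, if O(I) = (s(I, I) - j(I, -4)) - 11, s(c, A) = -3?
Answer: -1556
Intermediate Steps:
j(x, C) = x*C² (j(x, C) = x*C² + 0 = x*C²)
O(I) = -14 - 16*I (O(I) = (-3 - I*(-4)²) - 11 = (-3 - I*16) - 11 = (-3 - 16*I) - 11 = -14 - 16*I)
(O(-22) - 2285) + 391 = ((-14 - 16*(-22)) - 2285) + 391 = ((-14 + 352) - 2285) + 391 = (338 - 2285) + 391 = -1947 + 391 = -1556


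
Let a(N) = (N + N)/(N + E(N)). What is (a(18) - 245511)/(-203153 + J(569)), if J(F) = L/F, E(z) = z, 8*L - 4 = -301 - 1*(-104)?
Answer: 1117561520/924752649 ≈ 1.2085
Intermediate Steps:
L = -193/8 (L = ½ + (-301 - 1*(-104))/8 = ½ + (-301 + 104)/8 = ½ + (⅛)*(-197) = ½ - 197/8 = -193/8 ≈ -24.125)
J(F) = -193/(8*F)
a(N) = 1 (a(N) = (N + N)/(N + N) = (2*N)/((2*N)) = (2*N)*(1/(2*N)) = 1)
(a(18) - 245511)/(-203153 + J(569)) = (1 - 245511)/(-203153 - 193/8/569) = -245510/(-203153 - 193/8*1/569) = -245510/(-203153 - 193/4552) = -245510/(-924752649/4552) = -245510*(-4552/924752649) = 1117561520/924752649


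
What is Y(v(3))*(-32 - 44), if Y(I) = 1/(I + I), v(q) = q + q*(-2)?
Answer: 38/3 ≈ 12.667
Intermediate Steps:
v(q) = -q (v(q) = q - 2*q = -q)
Y(I) = 1/(2*I)
Y(v(3))*(-32 - 44) = (1/(2*((-1*3))))*(-32 - 44) = ((½)/(-3))*(-76) = ((½)*(-⅓))*(-76) = -⅙*(-76) = 38/3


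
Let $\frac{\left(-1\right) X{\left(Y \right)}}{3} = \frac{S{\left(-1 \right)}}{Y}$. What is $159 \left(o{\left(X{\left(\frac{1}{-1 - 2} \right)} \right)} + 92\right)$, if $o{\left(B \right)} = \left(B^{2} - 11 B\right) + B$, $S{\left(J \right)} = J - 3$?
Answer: $277932$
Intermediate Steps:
$S{\left(J \right)} = -3 + J$ ($S{\left(J \right)} = J - 3 = -3 + J$)
$X{\left(Y \right)} = \frac{12}{Y}$ ($X{\left(Y \right)} = - 3 \frac{-3 - 1}{Y} = - 3 \left(- \frac{4}{Y}\right) = \frac{12}{Y}$)
$o{\left(B \right)} = B^{2} - 10 B$
$159 \left(o{\left(X{\left(\frac{1}{-1 - 2} \right)} \right)} + 92\right) = 159 \left(\frac{12}{\frac{1}{-1 - 2}} \left(-10 + \frac{12}{\frac{1}{-1 - 2}}\right) + 92\right) = 159 \left(\frac{12}{\frac{1}{-3}} \left(-10 + \frac{12}{\frac{1}{-3}}\right) + 92\right) = 159 \left(\frac{12}{- \frac{1}{3}} \left(-10 + \frac{12}{- \frac{1}{3}}\right) + 92\right) = 159 \left(12 \left(-3\right) \left(-10 + 12 \left(-3\right)\right) + 92\right) = 159 \left(- 36 \left(-10 - 36\right) + 92\right) = 159 \left(\left(-36\right) \left(-46\right) + 92\right) = 159 \left(1656 + 92\right) = 159 \cdot 1748 = 277932$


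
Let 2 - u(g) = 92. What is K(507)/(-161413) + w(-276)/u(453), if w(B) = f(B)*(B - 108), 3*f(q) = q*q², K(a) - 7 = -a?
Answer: -24132550297148/807065 ≈ -2.9902e+7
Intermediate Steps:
K(a) = 7 - a
u(g) = -90 (u(g) = 2 - 1*92 = 2 - 92 = -90)
f(q) = q³/3 (f(q) = (q*q²)/3 = q³/3)
w(B) = B³*(-108 + B)/3 (w(B) = (B³/3)*(B - 108) = (B³/3)*(-108 + B) = B³*(-108 + B)/3)
K(507)/(-161413) + w(-276)/u(453) = (7 - 1*507)/(-161413) + ((⅓)*(-276)³*(-108 - 276))/(-90) = (7 - 507)*(-1/161413) + ((⅓)*(-21024576)*(-384))*(-1/90) = -500*(-1/161413) + 2691145728*(-1/90) = 500/161413 - 149508096/5 = -24132550297148/807065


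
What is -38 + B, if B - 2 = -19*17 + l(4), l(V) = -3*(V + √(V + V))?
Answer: -371 - 6*√2 ≈ -379.49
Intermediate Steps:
l(V) = -3*V - 3*√2*√V (l(V) = -3*(V + √(2*V)) = -3*(V + √2*√V) = -3*V - 3*√2*√V)
B = -333 - 6*√2 (B = 2 + (-19*17 + (-3*4 - 3*√2*√4)) = 2 + (-323 + (-12 - 3*√2*2)) = 2 + (-323 + (-12 - 6*√2)) = 2 + (-335 - 6*√2) = -333 - 6*√2 ≈ -341.49)
-38 + B = -38 + (-333 - 6*√2) = -371 - 6*√2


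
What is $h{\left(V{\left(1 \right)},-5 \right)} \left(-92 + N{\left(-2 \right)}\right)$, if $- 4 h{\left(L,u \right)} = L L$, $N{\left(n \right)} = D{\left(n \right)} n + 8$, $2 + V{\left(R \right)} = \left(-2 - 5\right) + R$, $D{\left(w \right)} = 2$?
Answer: $1408$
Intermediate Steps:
$V{\left(R \right)} = -9 + R$ ($V{\left(R \right)} = -2 + \left(\left(-2 - 5\right) + R\right) = -2 + \left(-7 + R\right) = -9 + R$)
$N{\left(n \right)} = 8 + 2 n$ ($N{\left(n \right)} = 2 n + 8 = 8 + 2 n$)
$h{\left(L,u \right)} = - \frac{L^{2}}{4}$ ($h{\left(L,u \right)} = - \frac{L L}{4} = - \frac{L^{2}}{4}$)
$h{\left(V{\left(1 \right)},-5 \right)} \left(-92 + N{\left(-2 \right)}\right) = - \frac{\left(-9 + 1\right)^{2}}{4} \left(-92 + \left(8 + 2 \left(-2\right)\right)\right) = - \frac{\left(-8\right)^{2}}{4} \left(-92 + \left(8 - 4\right)\right) = \left(- \frac{1}{4}\right) 64 \left(-92 + 4\right) = \left(-16\right) \left(-88\right) = 1408$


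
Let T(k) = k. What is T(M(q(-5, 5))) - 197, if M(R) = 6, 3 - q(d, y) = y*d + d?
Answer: -191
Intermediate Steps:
q(d, y) = 3 - d - d*y (q(d, y) = 3 - (y*d + d) = 3 - (d*y + d) = 3 - (d + d*y) = 3 + (-d - d*y) = 3 - d - d*y)
T(M(q(-5, 5))) - 197 = 6 - 197 = -191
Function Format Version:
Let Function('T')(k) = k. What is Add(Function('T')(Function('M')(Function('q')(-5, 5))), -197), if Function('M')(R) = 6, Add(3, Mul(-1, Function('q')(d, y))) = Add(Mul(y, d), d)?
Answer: -191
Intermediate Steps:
Function('q')(d, y) = Add(3, Mul(-1, d), Mul(-1, d, y)) (Function('q')(d, y) = Add(3, Mul(-1, Add(Mul(y, d), d))) = Add(3, Mul(-1, Add(Mul(d, y), d))) = Add(3, Mul(-1, Add(d, Mul(d, y)))) = Add(3, Add(Mul(-1, d), Mul(-1, d, y))) = Add(3, Mul(-1, d), Mul(-1, d, y)))
Add(Function('T')(Function('M')(Function('q')(-5, 5))), -197) = Add(6, -197) = -191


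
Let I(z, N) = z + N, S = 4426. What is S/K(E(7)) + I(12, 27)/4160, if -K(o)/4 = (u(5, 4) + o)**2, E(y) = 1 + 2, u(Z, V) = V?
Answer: -353933/15680 ≈ -22.572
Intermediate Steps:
I(z, N) = N + z
E(y) = 3
K(o) = -4*(4 + o)**2
S/K(E(7)) + I(12, 27)/4160 = 4426/((-4*(4 + 3)**2)) + (27 + 12)/4160 = 4426/((-4*7**2)) + 39*(1/4160) = 4426/((-4*49)) + 3/320 = 4426/(-196) + 3/320 = 4426*(-1/196) + 3/320 = -2213/98 + 3/320 = -353933/15680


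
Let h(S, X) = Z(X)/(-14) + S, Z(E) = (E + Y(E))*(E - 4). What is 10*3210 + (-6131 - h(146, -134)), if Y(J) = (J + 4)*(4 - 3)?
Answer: 198977/7 ≈ 28425.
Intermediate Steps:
Y(J) = 4 + J (Y(J) = (4 + J)*1 = 4 + J)
Z(E) = (-4 + E)*(4 + 2*E) (Z(E) = (E + (4 + E))*(E - 4) = (4 + 2*E)*(-4 + E) = (-4 + E)*(4 + 2*E))
h(S, X) = 8/7 + S - X**2/7 + 2*X/7 (h(S, X) = (-16 - 4*X + 2*X**2)/(-14) + S = (-16 - 4*X + 2*X**2)*(-1/14) + S = (8/7 - X**2/7 + 2*X/7) + S = 8/7 + S - X**2/7 + 2*X/7)
10*3210 + (-6131 - h(146, -134)) = 10*3210 + (-6131 - (8/7 + 146 - 1/7*(-134)**2 + (2/7)*(-134))) = 32100 + (-6131 - (8/7 + 146 - 1/7*17956 - 268/7)) = 32100 + (-6131 - (8/7 + 146 - 17956/7 - 268/7)) = 32100 + (-6131 - 1*(-17194/7)) = 32100 + (-6131 + 17194/7) = 32100 - 25723/7 = 198977/7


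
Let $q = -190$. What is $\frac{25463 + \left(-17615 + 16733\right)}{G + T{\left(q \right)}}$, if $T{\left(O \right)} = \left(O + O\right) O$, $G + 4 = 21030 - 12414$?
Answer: $\frac{24581}{80812} \approx 0.30417$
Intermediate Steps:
$G = 8612$ ($G = -4 + \left(21030 - 12414\right) = -4 + 8616 = 8612$)
$T{\left(O \right)} = 2 O^{2}$ ($T{\left(O \right)} = 2 O O = 2 O^{2}$)
$\frac{25463 + \left(-17615 + 16733\right)}{G + T{\left(q \right)}} = \frac{25463 + \left(-17615 + 16733\right)}{8612 + 2 \left(-190\right)^{2}} = \frac{25463 - 882}{8612 + 2 \cdot 36100} = \frac{24581}{8612 + 72200} = \frac{24581}{80812}$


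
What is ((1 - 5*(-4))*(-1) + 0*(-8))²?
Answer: 441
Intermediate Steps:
((1 - 5*(-4))*(-1) + 0*(-8))² = ((1 + 20)*(-1) + 0)² = (21*(-1) + 0)² = (-21 + 0)² = (-21)² = 441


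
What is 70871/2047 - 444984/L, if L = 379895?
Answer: 26012656297/777645065 ≈ 33.451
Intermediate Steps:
70871/2047 - 444984/L = 70871/2047 - 444984/379895 = 26012656297/777645065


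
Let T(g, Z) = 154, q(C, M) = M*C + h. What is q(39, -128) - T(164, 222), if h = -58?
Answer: -5204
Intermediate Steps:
q(C, M) = -58 + C*M (q(C, M) = M*C - 58 = C*M - 58 = -58 + C*M)
q(39, -128) - T(164, 222) = (-58 + 39*(-128)) - 1*154 = (-58 - 4992) - 154 = -5050 - 154 = -5204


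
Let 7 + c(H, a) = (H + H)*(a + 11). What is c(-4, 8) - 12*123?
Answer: -1635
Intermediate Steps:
c(H, a) = -7 + 2*H*(11 + a) (c(H, a) = -7 + (H + H)*(a + 11) = -7 + (2*H)*(11 + a) = -7 + 2*H*(11 + a))
c(-4, 8) - 12*123 = (-7 + 22*(-4) + 2*(-4)*8) - 12*123 = (-7 - 88 - 64) - 1476 = -159 - 1476 = -1635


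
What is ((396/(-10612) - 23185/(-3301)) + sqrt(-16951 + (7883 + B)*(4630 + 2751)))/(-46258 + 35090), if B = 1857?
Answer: -30591503/48902175952 - sqrt(71873989)/11168 ≈ -0.75975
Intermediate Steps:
((396/(-10612) - 23185/(-3301)) + sqrt(-16951 + (7883 + B)*(4630 + 2751)))/(-46258 + 35090) = ((396/(-10612) - 23185/(-3301)) + sqrt(-16951 + (7883 + 1857)*(4630 + 2751)))/(-46258 + 35090) = ((396*(-1/10612) - 23185*(-1/3301)) + sqrt(-16951 + 9740*7381))/(-11168) = ((-99/2653 + 23185/3301) + sqrt(-16951 + 71890940))*(-1/11168) = (61183006/8757553 + sqrt(71873989))*(-1/11168) = -30591503/48902175952 - sqrt(71873989)/11168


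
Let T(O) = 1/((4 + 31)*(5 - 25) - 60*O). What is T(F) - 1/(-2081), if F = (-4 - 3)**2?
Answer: 1559/7574840 ≈ 0.00020581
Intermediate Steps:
F = 49 (F = (-7)**2 = 49)
T(O) = 1/(-700 - 60*O) (T(O) = 1/(35*(-20) - 60*O) = 1/(-700 - 60*O))
T(F) - 1/(-2081) = -1/(700 + 60*49) - 1/(-2081) = -1/(700 + 2940) - 1*(-1/2081) = -1/3640 + 1/2081 = 1559/7574840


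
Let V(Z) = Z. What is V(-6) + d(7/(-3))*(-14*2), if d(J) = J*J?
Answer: -1426/9 ≈ -158.44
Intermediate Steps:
d(J) = J²
V(-6) + d(7/(-3))*(-14*2) = -6 + (7/(-3))²*(-14*2) = -6 + (7*(-⅓))²*(-28) = -6 + (-7/3)²*(-28) = -6 + (49/9)*(-28) = -6 - 1372/9 = -1426/9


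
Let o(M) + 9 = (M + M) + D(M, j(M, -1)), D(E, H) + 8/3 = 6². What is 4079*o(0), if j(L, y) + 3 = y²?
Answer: 297767/3 ≈ 99256.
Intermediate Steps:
j(L, y) = -3 + y²
D(E, H) = 100/3 (D(E, H) = -8/3 + 6² = -8/3 + 36 = 100/3)
o(M) = 73/3 + 2*M (o(M) = -9 + ((M + M) + 100/3) = -9 + (2*M + 100/3) = -9 + (100/3 + 2*M) = 73/3 + 2*M)
4079*o(0) = 4079*(73/3 + 2*0) = 4079*(73/3 + 0) = 4079*(73/3) = 297767/3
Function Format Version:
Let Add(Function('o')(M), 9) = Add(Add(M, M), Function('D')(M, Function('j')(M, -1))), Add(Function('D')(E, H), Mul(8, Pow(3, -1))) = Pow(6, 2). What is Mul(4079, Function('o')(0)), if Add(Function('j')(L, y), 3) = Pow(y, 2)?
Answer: Rational(297767, 3) ≈ 99256.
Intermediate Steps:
Function('j')(L, y) = Add(-3, Pow(y, 2))
Function('D')(E, H) = Rational(100, 3) (Function('D')(E, H) = Add(Rational(-8, 3), Pow(6, 2)) = Add(Rational(-8, 3), 36) = Rational(100, 3))
Function('o')(M) = Add(Rational(73, 3), Mul(2, M)) (Function('o')(M) = Add(-9, Add(Add(M, M), Rational(100, 3))) = Add(-9, Add(Mul(2, M), Rational(100, 3))) = Add(-9, Add(Rational(100, 3), Mul(2, M))) = Add(Rational(73, 3), Mul(2, M)))
Mul(4079, Function('o')(0)) = Mul(4079, Add(Rational(73, 3), Mul(2, 0))) = Mul(4079, Add(Rational(73, 3), 0)) = Mul(4079, Rational(73, 3)) = Rational(297767, 3)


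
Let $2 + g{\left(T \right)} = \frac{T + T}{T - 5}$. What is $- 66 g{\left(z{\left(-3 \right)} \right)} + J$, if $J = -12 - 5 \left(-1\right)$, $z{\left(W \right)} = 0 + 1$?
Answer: $158$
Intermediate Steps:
$z{\left(W \right)} = 1$
$J = -7$ ($J = -12 - -5 = -12 + 5 = -7$)
$g{\left(T \right)} = -2 + \frac{2 T}{-5 + T}$ ($g{\left(T \right)} = -2 + \frac{T + T}{T - 5} = -2 + \frac{2 T}{-5 + T}$)
$- 66 g{\left(z{\left(-3 \right)} \right)} + J = - 66 \frac{10}{-5 + 1} - 7 = - 66 \frac{10}{-4} - 7 = - 66 \cdot 10 \left(- \frac{1}{4}\right) - 7 = \left(-66\right) \left(- \frac{5}{2}\right) - 7 = 165 - 7 = 158$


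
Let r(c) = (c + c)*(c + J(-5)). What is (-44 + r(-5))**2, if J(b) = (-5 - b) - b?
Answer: 1936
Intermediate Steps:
J(b) = -5 - 2*b
r(c) = 2*c*(5 + c) (r(c) = (c + c)*(c + (-5 - 2*(-5))) = (2*c)*(c + (-5 + 10)) = (2*c)*(c + 5) = (2*c)*(5 + c) = 2*c*(5 + c))
(-44 + r(-5))**2 = (-44 + 2*(-5)*(5 - 5))**2 = (-44 + 2*(-5)*0)**2 = (-44 + 0)**2 = (-44)**2 = 1936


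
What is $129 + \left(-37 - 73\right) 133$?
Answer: $-14501$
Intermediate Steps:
$129 + \left(-37 - 73\right) 133 = 129 - 14630 = -14501$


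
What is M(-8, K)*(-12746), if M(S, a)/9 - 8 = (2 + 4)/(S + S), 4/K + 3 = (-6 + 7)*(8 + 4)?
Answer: -3498777/4 ≈ -8.7469e+5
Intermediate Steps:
K = 4/9 (K = 4/(-3 + (-6 + 7)*(8 + 4)) = 4/(-3 + 1*12) = 4/(-3 + 12) = 4/9 ≈ 0.44444)
M(S, a) = 72 + 27/S (M(S, a) = 72 + 9*((2 + 4)/(S + S)) = 72 + 9*(6/((2*S))) = 72 + 9*(6*(1/(2*S))) = 72 + 9*(3/S) = 72 + 27/S)
M(-8, K)*(-12746) = (72 + 27/(-8))*(-12746) = (72 + 27*(-⅛))*(-12746) = (72 - 27/8)*(-12746) = (549/8)*(-12746) = -3498777/4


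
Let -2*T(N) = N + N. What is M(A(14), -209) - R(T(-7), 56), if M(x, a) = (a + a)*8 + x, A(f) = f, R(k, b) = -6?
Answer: -3324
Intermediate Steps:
T(N) = -N (T(N) = -(N + N)/2 = -N)
M(x, a) = x + 16*a (M(x, a) = (2*a)*8 + x = 16*a + x = x + 16*a)
M(A(14), -209) - R(T(-7), 56) = (14 + 16*(-209)) - 1*(-6) = (14 - 3344) + 6 = -3330 + 6 = -3324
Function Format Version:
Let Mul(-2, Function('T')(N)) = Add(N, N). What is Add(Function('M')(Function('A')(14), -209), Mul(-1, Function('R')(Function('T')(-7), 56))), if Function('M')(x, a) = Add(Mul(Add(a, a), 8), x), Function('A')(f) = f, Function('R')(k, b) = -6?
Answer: -3324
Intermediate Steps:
Function('T')(N) = Mul(-1, N) (Function('T')(N) = Mul(Rational(-1, 2), Add(N, N)) = Mul(Rational(-1, 2), Mul(2, N)) = Mul(-1, N))
Function('M')(x, a) = Add(x, Mul(16, a)) (Function('M')(x, a) = Add(Mul(Mul(2, a), 8), x) = Add(Mul(16, a), x) = Add(x, Mul(16, a)))
Add(Function('M')(Function('A')(14), -209), Mul(-1, Function('R')(Function('T')(-7), 56))) = Add(Add(14, Mul(16, -209)), Mul(-1, -6)) = Add(Add(14, -3344), 6) = Add(-3330, 6) = -3324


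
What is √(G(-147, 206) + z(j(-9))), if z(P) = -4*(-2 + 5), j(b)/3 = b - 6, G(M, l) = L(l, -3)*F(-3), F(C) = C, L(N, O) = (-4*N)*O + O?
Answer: I*√7419 ≈ 86.134*I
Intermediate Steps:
L(N, O) = O - 4*N*O (L(N, O) = -4*N*O + O = O - 4*N*O)
G(M, l) = 9 - 36*l (G(M, l) = -3*(1 - 4*l)*(-3) = (-3 + 12*l)*(-3) = 9 - 36*l)
j(b) = -18 + 3*b (j(b) = 3*(b - 6) = 3*(-6 + b) = -18 + 3*b)
z(P) = -12 (z(P) = -4*3 = -12)
√(G(-147, 206) + z(j(-9))) = √((9 - 36*206) - 12) = √((9 - 7416) - 12) = √(-7407 - 12) = √(-7419) = I*√7419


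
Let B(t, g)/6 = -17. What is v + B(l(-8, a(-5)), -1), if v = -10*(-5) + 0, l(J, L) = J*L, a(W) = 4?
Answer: -52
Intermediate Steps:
B(t, g) = -102 (B(t, g) = 6*(-17) = -102)
v = 50 (v = -5*(-10) + 0 = 50 + 0 = 50)
v + B(l(-8, a(-5)), -1) = 50 - 102 = -52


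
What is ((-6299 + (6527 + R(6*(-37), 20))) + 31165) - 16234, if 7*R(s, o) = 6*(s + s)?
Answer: 103449/7 ≈ 14778.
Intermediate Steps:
R(s, o) = 12*s/7 (R(s, o) = (6*(s + s))/7 = (6*(2*s))/7 = (12*s)/7 = 12*s/7)
((-6299 + (6527 + R(6*(-37), 20))) + 31165) - 16234 = ((-6299 + (6527 + 12*(6*(-37))/7)) + 31165) - 16234 = ((-6299 + (6527 + (12/7)*(-222))) + 31165) - 16234 = ((-6299 + (6527 - 2664/7)) + 31165) - 16234 = ((-6299 + 43025/7) + 31165) - 16234 = (-1068/7 + 31165) - 16234 = 217087/7 - 16234 = 103449/7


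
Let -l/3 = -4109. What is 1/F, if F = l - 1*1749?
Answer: 1/10578 ≈ 9.4536e-5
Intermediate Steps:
l = 12327 (l = -3*(-4109) = 12327)
F = 10578 (F = 12327 - 1*1749 = 12327 - 1749 = 10578)
1/F = 1/10578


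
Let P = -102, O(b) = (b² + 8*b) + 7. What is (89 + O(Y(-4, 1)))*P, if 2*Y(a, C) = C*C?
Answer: -20451/2 ≈ -10226.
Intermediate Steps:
Y(a, C) = C²/2 (Y(a, C) = (C*C)/2 = C²/2)
O(b) = 7 + b² + 8*b
(89 + O(Y(-4, 1)))*P = (89 + (7 + ((½)*1²)² + 8*((½)*1²)))*(-102) = (89 + (7 + ((½)*1)² + 8*((½)*1)))*(-102) = (89 + (7 + (½)² + 8*(½)))*(-102) = (89 + (7 + ¼ + 4))*(-102) = (89 + 45/4)*(-102) = (401/4)*(-102) = -20451/2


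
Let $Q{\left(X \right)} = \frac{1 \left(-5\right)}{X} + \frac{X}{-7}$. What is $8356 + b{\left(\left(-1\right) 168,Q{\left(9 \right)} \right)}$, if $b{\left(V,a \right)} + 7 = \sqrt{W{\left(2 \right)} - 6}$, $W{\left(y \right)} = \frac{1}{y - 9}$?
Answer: $8349 + \frac{i \sqrt{301}}{7} \approx 8349.0 + 2.4785 i$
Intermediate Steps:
$W{\left(y \right)} = \frac{1}{-9 + y}$
$Q{\left(X \right)} = - \frac{5}{X} - \frac{X}{7}$ ($Q{\left(X \right)} = - \frac{5}{X} + X \left(- \frac{1}{7}\right) = - \frac{5}{X} - \frac{X}{7}$)
$b{\left(V,a \right)} = -7 + \frac{i \sqrt{301}}{7}$ ($b{\left(V,a \right)} = -7 + \sqrt{\frac{1}{-9 + 2} - 6} = -7 + \sqrt{\frac{1}{-7} - 6} = -7 + \sqrt{- \frac{1}{7} - 6} = -7 + \sqrt{- \frac{43}{7}} = -7 + \frac{i \sqrt{301}}{7}$)
$8356 + b{\left(\left(-1\right) 168,Q{\left(9 \right)} \right)} = 8356 - \left(7 - \frac{i \sqrt{301}}{7}\right) = 8349 + \frac{i \sqrt{301}}{7}$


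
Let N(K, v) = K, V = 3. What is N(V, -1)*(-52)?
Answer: -156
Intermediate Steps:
N(V, -1)*(-52) = 3*(-52) = -156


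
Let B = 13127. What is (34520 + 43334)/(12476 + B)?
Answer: 77854/25603 ≈ 3.0408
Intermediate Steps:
(34520 + 43334)/(12476 + B) = (34520 + 43334)/(12476 + 13127) = 77854/25603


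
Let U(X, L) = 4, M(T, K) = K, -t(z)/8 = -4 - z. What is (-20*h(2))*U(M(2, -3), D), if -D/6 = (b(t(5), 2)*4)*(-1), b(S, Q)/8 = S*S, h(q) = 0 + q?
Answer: -160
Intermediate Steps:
t(z) = 32 + 8*z (t(z) = -8*(-4 - z) = 32 + 8*z)
h(q) = q
b(S, Q) = 8*S² (b(S, Q) = 8*(S*S) = 8*S²)
D = 995328 (D = -6*(8*(32 + 8*5)²)*4*(-1) = -6*(8*(32 + 40)²)*4*(-1) = -6*(8*72²)*4*(-1) = -6*(8*5184)*4*(-1) = -6*41472*4*(-1) = -995328*(-1) = -6*(-165888) = 995328)
(-20*h(2))*U(M(2, -3), D) = -20*2*4 = -40*4 = -160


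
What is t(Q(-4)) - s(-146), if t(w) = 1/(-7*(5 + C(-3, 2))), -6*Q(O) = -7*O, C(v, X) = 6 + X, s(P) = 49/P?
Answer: 4313/13286 ≈ 0.32463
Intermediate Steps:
Q(O) = 7*O/6 (Q(O) = -(-7)*O/6 = 7*O/6)
t(w) = -1/91 (t(w) = 1/(-7*(5 + (6 + 2))) = 1/(-7*(5 + 8)) = 1/(-7*13) = 1/(-91) = -1/91)
t(Q(-4)) - s(-146) = -1/91 - 49/(-146) = -1/91 - 49*(-1)/146 = -1/91 - 1*(-49/146) = -1/91 + 49/146 = 4313/13286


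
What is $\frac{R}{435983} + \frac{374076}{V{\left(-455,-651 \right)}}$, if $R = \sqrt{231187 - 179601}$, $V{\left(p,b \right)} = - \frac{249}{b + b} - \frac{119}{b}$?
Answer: $\frac{487046952}{487} + \frac{\sqrt{51586}}{435983} \approx 1.0001 \cdot 10^{6}$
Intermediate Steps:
$V{\left(p,b \right)} = - \frac{487}{2 b}$ ($V{\left(p,b \right)} = - \frac{249}{2 b} - \frac{119}{b} = - \frac{487}{2 b}$)
$R = \sqrt{51586}$ ($R = \sqrt{231187 - 179601} = \sqrt{51586} \approx 227.13$)
$\frac{R}{435983} + \frac{374076}{V{\left(-455,-651 \right)}} = \frac{\sqrt{51586}}{435983} + \frac{374076}{\left(- \frac{487}{2}\right) \frac{1}{-651}} = \sqrt{51586} \cdot \frac{1}{435983} + \frac{374076}{\left(- \frac{487}{2}\right) \left(- \frac{1}{651}\right)} = \frac{\sqrt{51586}}{435983} + \frac{374076}{\frac{487}{1302}} = \frac{\sqrt{51586}}{435983} + 374076 \cdot \frac{1302}{487} = \frac{\sqrt{51586}}{435983} + \frac{487046952}{487} = \frac{487046952}{487} + \frac{\sqrt{51586}}{435983}$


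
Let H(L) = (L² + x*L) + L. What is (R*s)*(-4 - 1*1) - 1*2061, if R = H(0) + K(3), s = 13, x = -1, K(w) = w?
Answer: -2256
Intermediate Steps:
H(L) = L² (H(L) = (L² - L) + L = L²)
R = 3 (R = 0² + 3 = 0 + 3 = 3)
(R*s)*(-4 - 1*1) - 1*2061 = (3*13)*(-4 - 1*1) - 1*2061 = 39*(-4 - 1) - 2061 = 39*(-5) - 2061 = -195 - 2061 = -2256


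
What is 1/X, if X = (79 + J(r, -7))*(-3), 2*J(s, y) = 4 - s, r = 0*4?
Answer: -1/243 ≈ -0.0041152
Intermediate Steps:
r = 0
J(s, y) = 2 - s/2 (J(s, y) = (4 - s)/2 = 2 - s/2)
X = -243 (X = (79 + (2 - ½*0))*(-3) = (79 + (2 + 0))*(-3) = (79 + 2)*(-3) = 81*(-3) = -243)
1/X = 1/(-243) = -1/243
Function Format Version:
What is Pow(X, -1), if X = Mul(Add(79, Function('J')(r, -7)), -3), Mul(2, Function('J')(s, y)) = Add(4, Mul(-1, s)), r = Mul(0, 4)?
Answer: Rational(-1, 243) ≈ -0.0041152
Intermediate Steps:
r = 0
Function('J')(s, y) = Add(2, Mul(Rational(-1, 2), s)) (Function('J')(s, y) = Mul(Rational(1, 2), Add(4, Mul(-1, s))) = Add(2, Mul(Rational(-1, 2), s)))
X = -243 (X = Mul(Add(79, Add(2, Mul(Rational(-1, 2), 0))), -3) = Mul(Add(79, Add(2, 0)), -3) = Mul(Add(79, 2), -3) = Mul(81, -3) = -243)
Pow(X, -1) = Pow(-243, -1) = Rational(-1, 243)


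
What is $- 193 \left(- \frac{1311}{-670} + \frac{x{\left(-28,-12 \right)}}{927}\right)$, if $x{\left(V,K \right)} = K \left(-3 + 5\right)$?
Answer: $- \frac{77149627}{207030} \approx -372.65$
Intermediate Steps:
$x{\left(V,K \right)} = 2 K$ ($x{\left(V,K \right)} = K 2 = 2 K$)
$- 193 \left(- \frac{1311}{-670} + \frac{x{\left(-28,-12 \right)}}{927}\right) = - 193 \left(- \frac{1311}{-670} + \frac{2 \left(-12\right)}{927}\right) = - 193 \left(\left(-1311\right) \left(- \frac{1}{670}\right) - \frac{8}{309}\right) = - 193 \left(\frac{1311}{670} - \frac{8}{309}\right) = \left(-193\right) \frac{399739}{207030} = - \frac{77149627}{207030}$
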